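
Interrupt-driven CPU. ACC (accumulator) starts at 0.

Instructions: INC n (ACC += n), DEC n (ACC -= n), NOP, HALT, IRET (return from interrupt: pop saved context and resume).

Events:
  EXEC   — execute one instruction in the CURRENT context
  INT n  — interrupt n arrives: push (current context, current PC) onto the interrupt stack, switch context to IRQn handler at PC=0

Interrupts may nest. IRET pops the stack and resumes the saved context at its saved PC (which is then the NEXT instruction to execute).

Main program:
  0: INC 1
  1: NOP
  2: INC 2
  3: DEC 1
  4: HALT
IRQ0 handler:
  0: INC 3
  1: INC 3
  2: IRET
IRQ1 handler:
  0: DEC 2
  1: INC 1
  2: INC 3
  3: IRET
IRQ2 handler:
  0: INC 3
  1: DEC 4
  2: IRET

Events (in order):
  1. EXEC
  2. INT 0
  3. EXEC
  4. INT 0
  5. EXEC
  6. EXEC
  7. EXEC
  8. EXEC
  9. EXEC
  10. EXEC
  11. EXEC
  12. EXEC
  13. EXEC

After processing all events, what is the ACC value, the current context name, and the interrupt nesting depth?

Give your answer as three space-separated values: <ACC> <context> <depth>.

Answer: 14 MAIN 0

Derivation:
Event 1 (EXEC): [MAIN] PC=0: INC 1 -> ACC=1
Event 2 (INT 0): INT 0 arrives: push (MAIN, PC=1), enter IRQ0 at PC=0 (depth now 1)
Event 3 (EXEC): [IRQ0] PC=0: INC 3 -> ACC=4
Event 4 (INT 0): INT 0 arrives: push (IRQ0, PC=1), enter IRQ0 at PC=0 (depth now 2)
Event 5 (EXEC): [IRQ0] PC=0: INC 3 -> ACC=7
Event 6 (EXEC): [IRQ0] PC=1: INC 3 -> ACC=10
Event 7 (EXEC): [IRQ0] PC=2: IRET -> resume IRQ0 at PC=1 (depth now 1)
Event 8 (EXEC): [IRQ0] PC=1: INC 3 -> ACC=13
Event 9 (EXEC): [IRQ0] PC=2: IRET -> resume MAIN at PC=1 (depth now 0)
Event 10 (EXEC): [MAIN] PC=1: NOP
Event 11 (EXEC): [MAIN] PC=2: INC 2 -> ACC=15
Event 12 (EXEC): [MAIN] PC=3: DEC 1 -> ACC=14
Event 13 (EXEC): [MAIN] PC=4: HALT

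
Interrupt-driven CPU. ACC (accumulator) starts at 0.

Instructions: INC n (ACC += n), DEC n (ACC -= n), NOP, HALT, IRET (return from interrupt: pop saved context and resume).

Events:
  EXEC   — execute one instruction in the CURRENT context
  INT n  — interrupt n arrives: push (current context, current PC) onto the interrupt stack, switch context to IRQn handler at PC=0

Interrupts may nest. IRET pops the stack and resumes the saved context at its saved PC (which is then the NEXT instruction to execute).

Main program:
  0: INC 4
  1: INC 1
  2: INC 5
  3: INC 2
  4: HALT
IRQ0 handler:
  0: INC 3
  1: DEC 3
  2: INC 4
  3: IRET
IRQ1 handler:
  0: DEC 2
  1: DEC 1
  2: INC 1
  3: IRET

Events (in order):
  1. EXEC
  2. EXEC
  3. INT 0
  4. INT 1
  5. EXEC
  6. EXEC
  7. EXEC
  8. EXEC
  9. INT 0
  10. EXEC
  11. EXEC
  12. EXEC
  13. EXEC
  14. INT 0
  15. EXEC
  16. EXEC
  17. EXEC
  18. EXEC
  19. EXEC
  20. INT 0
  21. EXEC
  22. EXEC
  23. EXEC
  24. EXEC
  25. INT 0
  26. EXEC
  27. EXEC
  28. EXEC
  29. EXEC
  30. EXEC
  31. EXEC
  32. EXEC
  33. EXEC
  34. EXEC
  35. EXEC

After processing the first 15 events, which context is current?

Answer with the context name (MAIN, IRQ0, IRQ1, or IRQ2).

Answer: IRQ0

Derivation:
Event 1 (EXEC): [MAIN] PC=0: INC 4 -> ACC=4
Event 2 (EXEC): [MAIN] PC=1: INC 1 -> ACC=5
Event 3 (INT 0): INT 0 arrives: push (MAIN, PC=2), enter IRQ0 at PC=0 (depth now 1)
Event 4 (INT 1): INT 1 arrives: push (IRQ0, PC=0), enter IRQ1 at PC=0 (depth now 2)
Event 5 (EXEC): [IRQ1] PC=0: DEC 2 -> ACC=3
Event 6 (EXEC): [IRQ1] PC=1: DEC 1 -> ACC=2
Event 7 (EXEC): [IRQ1] PC=2: INC 1 -> ACC=3
Event 8 (EXEC): [IRQ1] PC=3: IRET -> resume IRQ0 at PC=0 (depth now 1)
Event 9 (INT 0): INT 0 arrives: push (IRQ0, PC=0), enter IRQ0 at PC=0 (depth now 2)
Event 10 (EXEC): [IRQ0] PC=0: INC 3 -> ACC=6
Event 11 (EXEC): [IRQ0] PC=1: DEC 3 -> ACC=3
Event 12 (EXEC): [IRQ0] PC=2: INC 4 -> ACC=7
Event 13 (EXEC): [IRQ0] PC=3: IRET -> resume IRQ0 at PC=0 (depth now 1)
Event 14 (INT 0): INT 0 arrives: push (IRQ0, PC=0), enter IRQ0 at PC=0 (depth now 2)
Event 15 (EXEC): [IRQ0] PC=0: INC 3 -> ACC=10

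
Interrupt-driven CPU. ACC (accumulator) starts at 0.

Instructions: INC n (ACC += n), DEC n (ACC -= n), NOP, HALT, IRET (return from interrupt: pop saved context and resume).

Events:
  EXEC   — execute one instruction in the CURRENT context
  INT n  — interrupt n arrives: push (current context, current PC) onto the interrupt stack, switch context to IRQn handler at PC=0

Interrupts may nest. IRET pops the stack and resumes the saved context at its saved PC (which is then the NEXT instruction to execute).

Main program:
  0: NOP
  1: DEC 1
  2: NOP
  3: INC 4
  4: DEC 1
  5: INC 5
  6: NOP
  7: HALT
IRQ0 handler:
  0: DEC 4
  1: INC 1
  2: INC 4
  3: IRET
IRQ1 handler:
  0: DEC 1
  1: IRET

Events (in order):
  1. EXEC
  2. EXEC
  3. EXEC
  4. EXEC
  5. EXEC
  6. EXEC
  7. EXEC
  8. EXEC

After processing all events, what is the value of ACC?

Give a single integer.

Answer: 7

Derivation:
Event 1 (EXEC): [MAIN] PC=0: NOP
Event 2 (EXEC): [MAIN] PC=1: DEC 1 -> ACC=-1
Event 3 (EXEC): [MAIN] PC=2: NOP
Event 4 (EXEC): [MAIN] PC=3: INC 4 -> ACC=3
Event 5 (EXEC): [MAIN] PC=4: DEC 1 -> ACC=2
Event 6 (EXEC): [MAIN] PC=5: INC 5 -> ACC=7
Event 7 (EXEC): [MAIN] PC=6: NOP
Event 8 (EXEC): [MAIN] PC=7: HALT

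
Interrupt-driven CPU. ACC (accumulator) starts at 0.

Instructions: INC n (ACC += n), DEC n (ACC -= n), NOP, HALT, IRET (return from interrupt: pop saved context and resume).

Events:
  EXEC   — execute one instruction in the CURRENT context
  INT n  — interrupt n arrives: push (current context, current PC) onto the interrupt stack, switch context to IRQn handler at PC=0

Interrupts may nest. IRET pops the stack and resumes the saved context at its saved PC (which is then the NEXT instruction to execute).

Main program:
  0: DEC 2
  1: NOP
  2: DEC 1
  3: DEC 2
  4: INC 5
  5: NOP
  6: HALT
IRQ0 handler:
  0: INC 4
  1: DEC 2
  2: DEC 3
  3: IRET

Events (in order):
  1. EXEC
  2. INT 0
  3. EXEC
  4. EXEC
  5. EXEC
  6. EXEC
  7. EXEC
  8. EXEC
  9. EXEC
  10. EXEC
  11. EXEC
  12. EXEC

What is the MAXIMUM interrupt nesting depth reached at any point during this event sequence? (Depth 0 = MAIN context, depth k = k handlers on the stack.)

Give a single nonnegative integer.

Event 1 (EXEC): [MAIN] PC=0: DEC 2 -> ACC=-2 [depth=0]
Event 2 (INT 0): INT 0 arrives: push (MAIN, PC=1), enter IRQ0 at PC=0 (depth now 1) [depth=1]
Event 3 (EXEC): [IRQ0] PC=0: INC 4 -> ACC=2 [depth=1]
Event 4 (EXEC): [IRQ0] PC=1: DEC 2 -> ACC=0 [depth=1]
Event 5 (EXEC): [IRQ0] PC=2: DEC 3 -> ACC=-3 [depth=1]
Event 6 (EXEC): [IRQ0] PC=3: IRET -> resume MAIN at PC=1 (depth now 0) [depth=0]
Event 7 (EXEC): [MAIN] PC=1: NOP [depth=0]
Event 8 (EXEC): [MAIN] PC=2: DEC 1 -> ACC=-4 [depth=0]
Event 9 (EXEC): [MAIN] PC=3: DEC 2 -> ACC=-6 [depth=0]
Event 10 (EXEC): [MAIN] PC=4: INC 5 -> ACC=-1 [depth=0]
Event 11 (EXEC): [MAIN] PC=5: NOP [depth=0]
Event 12 (EXEC): [MAIN] PC=6: HALT [depth=0]
Max depth observed: 1

Answer: 1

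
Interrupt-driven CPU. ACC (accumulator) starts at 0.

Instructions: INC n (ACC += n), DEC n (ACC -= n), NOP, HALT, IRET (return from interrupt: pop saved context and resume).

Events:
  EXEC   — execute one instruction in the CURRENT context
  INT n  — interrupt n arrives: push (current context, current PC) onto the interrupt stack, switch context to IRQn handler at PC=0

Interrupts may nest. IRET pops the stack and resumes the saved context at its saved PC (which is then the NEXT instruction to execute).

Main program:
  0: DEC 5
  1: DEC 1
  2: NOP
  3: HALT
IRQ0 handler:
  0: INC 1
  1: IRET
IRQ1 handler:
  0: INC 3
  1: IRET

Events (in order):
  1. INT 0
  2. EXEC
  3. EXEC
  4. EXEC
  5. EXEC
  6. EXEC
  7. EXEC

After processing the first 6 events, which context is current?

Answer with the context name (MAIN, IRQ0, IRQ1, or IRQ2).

Answer: MAIN

Derivation:
Event 1 (INT 0): INT 0 arrives: push (MAIN, PC=0), enter IRQ0 at PC=0 (depth now 1)
Event 2 (EXEC): [IRQ0] PC=0: INC 1 -> ACC=1
Event 3 (EXEC): [IRQ0] PC=1: IRET -> resume MAIN at PC=0 (depth now 0)
Event 4 (EXEC): [MAIN] PC=0: DEC 5 -> ACC=-4
Event 5 (EXEC): [MAIN] PC=1: DEC 1 -> ACC=-5
Event 6 (EXEC): [MAIN] PC=2: NOP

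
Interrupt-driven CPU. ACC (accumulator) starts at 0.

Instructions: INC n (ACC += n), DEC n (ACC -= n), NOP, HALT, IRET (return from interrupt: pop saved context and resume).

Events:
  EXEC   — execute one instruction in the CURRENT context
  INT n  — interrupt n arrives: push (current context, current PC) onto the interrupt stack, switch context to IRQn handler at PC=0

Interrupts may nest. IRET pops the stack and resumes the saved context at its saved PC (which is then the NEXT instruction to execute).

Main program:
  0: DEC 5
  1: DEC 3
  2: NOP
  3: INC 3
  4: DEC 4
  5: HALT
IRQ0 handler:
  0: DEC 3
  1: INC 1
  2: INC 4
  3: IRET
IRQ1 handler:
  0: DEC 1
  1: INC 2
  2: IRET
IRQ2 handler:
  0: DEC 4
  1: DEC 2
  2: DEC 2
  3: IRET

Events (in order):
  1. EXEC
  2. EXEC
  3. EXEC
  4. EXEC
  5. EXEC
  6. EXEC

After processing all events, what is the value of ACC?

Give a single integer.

Event 1 (EXEC): [MAIN] PC=0: DEC 5 -> ACC=-5
Event 2 (EXEC): [MAIN] PC=1: DEC 3 -> ACC=-8
Event 3 (EXEC): [MAIN] PC=2: NOP
Event 4 (EXEC): [MAIN] PC=3: INC 3 -> ACC=-5
Event 5 (EXEC): [MAIN] PC=4: DEC 4 -> ACC=-9
Event 6 (EXEC): [MAIN] PC=5: HALT

Answer: -9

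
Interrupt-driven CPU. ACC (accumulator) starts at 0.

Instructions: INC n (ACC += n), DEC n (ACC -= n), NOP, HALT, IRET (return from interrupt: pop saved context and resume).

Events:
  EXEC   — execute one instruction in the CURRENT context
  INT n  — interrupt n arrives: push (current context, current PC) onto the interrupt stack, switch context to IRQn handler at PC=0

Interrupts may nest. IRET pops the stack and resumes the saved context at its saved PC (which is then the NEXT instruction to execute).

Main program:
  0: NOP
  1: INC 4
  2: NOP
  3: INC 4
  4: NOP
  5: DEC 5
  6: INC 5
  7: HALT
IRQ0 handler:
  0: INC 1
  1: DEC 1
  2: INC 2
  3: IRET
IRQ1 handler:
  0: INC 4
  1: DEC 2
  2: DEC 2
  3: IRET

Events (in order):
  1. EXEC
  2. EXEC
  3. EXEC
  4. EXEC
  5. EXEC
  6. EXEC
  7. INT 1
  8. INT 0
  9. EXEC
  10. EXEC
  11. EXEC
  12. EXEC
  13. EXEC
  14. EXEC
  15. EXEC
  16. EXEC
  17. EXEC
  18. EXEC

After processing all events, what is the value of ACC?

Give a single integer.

Answer: 10

Derivation:
Event 1 (EXEC): [MAIN] PC=0: NOP
Event 2 (EXEC): [MAIN] PC=1: INC 4 -> ACC=4
Event 3 (EXEC): [MAIN] PC=2: NOP
Event 4 (EXEC): [MAIN] PC=3: INC 4 -> ACC=8
Event 5 (EXEC): [MAIN] PC=4: NOP
Event 6 (EXEC): [MAIN] PC=5: DEC 5 -> ACC=3
Event 7 (INT 1): INT 1 arrives: push (MAIN, PC=6), enter IRQ1 at PC=0 (depth now 1)
Event 8 (INT 0): INT 0 arrives: push (IRQ1, PC=0), enter IRQ0 at PC=0 (depth now 2)
Event 9 (EXEC): [IRQ0] PC=0: INC 1 -> ACC=4
Event 10 (EXEC): [IRQ0] PC=1: DEC 1 -> ACC=3
Event 11 (EXEC): [IRQ0] PC=2: INC 2 -> ACC=5
Event 12 (EXEC): [IRQ0] PC=3: IRET -> resume IRQ1 at PC=0 (depth now 1)
Event 13 (EXEC): [IRQ1] PC=0: INC 4 -> ACC=9
Event 14 (EXEC): [IRQ1] PC=1: DEC 2 -> ACC=7
Event 15 (EXEC): [IRQ1] PC=2: DEC 2 -> ACC=5
Event 16 (EXEC): [IRQ1] PC=3: IRET -> resume MAIN at PC=6 (depth now 0)
Event 17 (EXEC): [MAIN] PC=6: INC 5 -> ACC=10
Event 18 (EXEC): [MAIN] PC=7: HALT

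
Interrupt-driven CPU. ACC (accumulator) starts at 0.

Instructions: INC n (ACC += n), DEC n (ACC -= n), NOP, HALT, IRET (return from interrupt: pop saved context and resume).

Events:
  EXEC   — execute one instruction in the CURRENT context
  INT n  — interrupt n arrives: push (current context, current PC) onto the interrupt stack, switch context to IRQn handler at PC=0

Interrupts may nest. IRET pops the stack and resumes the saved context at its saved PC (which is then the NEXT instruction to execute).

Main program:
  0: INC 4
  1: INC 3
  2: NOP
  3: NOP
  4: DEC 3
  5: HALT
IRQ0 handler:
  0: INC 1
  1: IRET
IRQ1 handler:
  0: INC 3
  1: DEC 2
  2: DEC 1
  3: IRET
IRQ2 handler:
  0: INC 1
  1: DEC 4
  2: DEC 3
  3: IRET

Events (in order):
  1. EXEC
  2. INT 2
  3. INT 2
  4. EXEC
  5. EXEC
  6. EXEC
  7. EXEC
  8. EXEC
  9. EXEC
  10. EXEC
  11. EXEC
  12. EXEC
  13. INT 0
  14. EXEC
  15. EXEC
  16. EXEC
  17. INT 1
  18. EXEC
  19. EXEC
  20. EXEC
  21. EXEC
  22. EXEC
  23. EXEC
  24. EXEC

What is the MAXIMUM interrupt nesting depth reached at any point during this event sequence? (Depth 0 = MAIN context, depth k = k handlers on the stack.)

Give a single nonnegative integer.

Answer: 2

Derivation:
Event 1 (EXEC): [MAIN] PC=0: INC 4 -> ACC=4 [depth=0]
Event 2 (INT 2): INT 2 arrives: push (MAIN, PC=1), enter IRQ2 at PC=0 (depth now 1) [depth=1]
Event 3 (INT 2): INT 2 arrives: push (IRQ2, PC=0), enter IRQ2 at PC=0 (depth now 2) [depth=2]
Event 4 (EXEC): [IRQ2] PC=0: INC 1 -> ACC=5 [depth=2]
Event 5 (EXEC): [IRQ2] PC=1: DEC 4 -> ACC=1 [depth=2]
Event 6 (EXEC): [IRQ2] PC=2: DEC 3 -> ACC=-2 [depth=2]
Event 7 (EXEC): [IRQ2] PC=3: IRET -> resume IRQ2 at PC=0 (depth now 1) [depth=1]
Event 8 (EXEC): [IRQ2] PC=0: INC 1 -> ACC=-1 [depth=1]
Event 9 (EXEC): [IRQ2] PC=1: DEC 4 -> ACC=-5 [depth=1]
Event 10 (EXEC): [IRQ2] PC=2: DEC 3 -> ACC=-8 [depth=1]
Event 11 (EXEC): [IRQ2] PC=3: IRET -> resume MAIN at PC=1 (depth now 0) [depth=0]
Event 12 (EXEC): [MAIN] PC=1: INC 3 -> ACC=-5 [depth=0]
Event 13 (INT 0): INT 0 arrives: push (MAIN, PC=2), enter IRQ0 at PC=0 (depth now 1) [depth=1]
Event 14 (EXEC): [IRQ0] PC=0: INC 1 -> ACC=-4 [depth=1]
Event 15 (EXEC): [IRQ0] PC=1: IRET -> resume MAIN at PC=2 (depth now 0) [depth=0]
Event 16 (EXEC): [MAIN] PC=2: NOP [depth=0]
Event 17 (INT 1): INT 1 arrives: push (MAIN, PC=3), enter IRQ1 at PC=0 (depth now 1) [depth=1]
Event 18 (EXEC): [IRQ1] PC=0: INC 3 -> ACC=-1 [depth=1]
Event 19 (EXEC): [IRQ1] PC=1: DEC 2 -> ACC=-3 [depth=1]
Event 20 (EXEC): [IRQ1] PC=2: DEC 1 -> ACC=-4 [depth=1]
Event 21 (EXEC): [IRQ1] PC=3: IRET -> resume MAIN at PC=3 (depth now 0) [depth=0]
Event 22 (EXEC): [MAIN] PC=3: NOP [depth=0]
Event 23 (EXEC): [MAIN] PC=4: DEC 3 -> ACC=-7 [depth=0]
Event 24 (EXEC): [MAIN] PC=5: HALT [depth=0]
Max depth observed: 2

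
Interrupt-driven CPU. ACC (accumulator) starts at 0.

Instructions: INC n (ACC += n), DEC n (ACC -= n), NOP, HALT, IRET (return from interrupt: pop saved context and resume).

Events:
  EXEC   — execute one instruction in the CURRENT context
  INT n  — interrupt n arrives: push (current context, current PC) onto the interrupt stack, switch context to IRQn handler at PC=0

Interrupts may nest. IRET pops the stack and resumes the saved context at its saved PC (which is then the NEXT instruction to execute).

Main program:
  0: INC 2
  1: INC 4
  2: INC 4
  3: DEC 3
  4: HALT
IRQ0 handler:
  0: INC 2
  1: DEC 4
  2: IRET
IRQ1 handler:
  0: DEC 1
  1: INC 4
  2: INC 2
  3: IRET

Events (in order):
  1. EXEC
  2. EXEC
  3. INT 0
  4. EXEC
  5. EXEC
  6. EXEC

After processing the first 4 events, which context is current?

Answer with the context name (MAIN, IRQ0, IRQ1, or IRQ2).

Answer: IRQ0

Derivation:
Event 1 (EXEC): [MAIN] PC=0: INC 2 -> ACC=2
Event 2 (EXEC): [MAIN] PC=1: INC 4 -> ACC=6
Event 3 (INT 0): INT 0 arrives: push (MAIN, PC=2), enter IRQ0 at PC=0 (depth now 1)
Event 4 (EXEC): [IRQ0] PC=0: INC 2 -> ACC=8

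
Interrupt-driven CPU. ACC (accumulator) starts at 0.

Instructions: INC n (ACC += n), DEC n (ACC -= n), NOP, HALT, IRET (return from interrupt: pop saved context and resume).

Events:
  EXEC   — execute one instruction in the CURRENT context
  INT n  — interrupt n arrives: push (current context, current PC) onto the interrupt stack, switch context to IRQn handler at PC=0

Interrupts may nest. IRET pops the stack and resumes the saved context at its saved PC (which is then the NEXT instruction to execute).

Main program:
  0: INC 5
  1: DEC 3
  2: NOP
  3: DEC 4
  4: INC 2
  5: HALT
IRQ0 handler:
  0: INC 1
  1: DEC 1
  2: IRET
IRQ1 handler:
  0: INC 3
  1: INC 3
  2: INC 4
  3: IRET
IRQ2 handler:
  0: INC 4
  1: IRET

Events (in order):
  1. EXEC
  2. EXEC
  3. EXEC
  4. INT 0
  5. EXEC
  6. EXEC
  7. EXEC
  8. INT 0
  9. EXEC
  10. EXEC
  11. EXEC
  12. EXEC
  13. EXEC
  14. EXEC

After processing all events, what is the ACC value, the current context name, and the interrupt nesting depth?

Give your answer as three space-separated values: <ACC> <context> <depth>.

Answer: 0 MAIN 0

Derivation:
Event 1 (EXEC): [MAIN] PC=0: INC 5 -> ACC=5
Event 2 (EXEC): [MAIN] PC=1: DEC 3 -> ACC=2
Event 3 (EXEC): [MAIN] PC=2: NOP
Event 4 (INT 0): INT 0 arrives: push (MAIN, PC=3), enter IRQ0 at PC=0 (depth now 1)
Event 5 (EXEC): [IRQ0] PC=0: INC 1 -> ACC=3
Event 6 (EXEC): [IRQ0] PC=1: DEC 1 -> ACC=2
Event 7 (EXEC): [IRQ0] PC=2: IRET -> resume MAIN at PC=3 (depth now 0)
Event 8 (INT 0): INT 0 arrives: push (MAIN, PC=3), enter IRQ0 at PC=0 (depth now 1)
Event 9 (EXEC): [IRQ0] PC=0: INC 1 -> ACC=3
Event 10 (EXEC): [IRQ0] PC=1: DEC 1 -> ACC=2
Event 11 (EXEC): [IRQ0] PC=2: IRET -> resume MAIN at PC=3 (depth now 0)
Event 12 (EXEC): [MAIN] PC=3: DEC 4 -> ACC=-2
Event 13 (EXEC): [MAIN] PC=4: INC 2 -> ACC=0
Event 14 (EXEC): [MAIN] PC=5: HALT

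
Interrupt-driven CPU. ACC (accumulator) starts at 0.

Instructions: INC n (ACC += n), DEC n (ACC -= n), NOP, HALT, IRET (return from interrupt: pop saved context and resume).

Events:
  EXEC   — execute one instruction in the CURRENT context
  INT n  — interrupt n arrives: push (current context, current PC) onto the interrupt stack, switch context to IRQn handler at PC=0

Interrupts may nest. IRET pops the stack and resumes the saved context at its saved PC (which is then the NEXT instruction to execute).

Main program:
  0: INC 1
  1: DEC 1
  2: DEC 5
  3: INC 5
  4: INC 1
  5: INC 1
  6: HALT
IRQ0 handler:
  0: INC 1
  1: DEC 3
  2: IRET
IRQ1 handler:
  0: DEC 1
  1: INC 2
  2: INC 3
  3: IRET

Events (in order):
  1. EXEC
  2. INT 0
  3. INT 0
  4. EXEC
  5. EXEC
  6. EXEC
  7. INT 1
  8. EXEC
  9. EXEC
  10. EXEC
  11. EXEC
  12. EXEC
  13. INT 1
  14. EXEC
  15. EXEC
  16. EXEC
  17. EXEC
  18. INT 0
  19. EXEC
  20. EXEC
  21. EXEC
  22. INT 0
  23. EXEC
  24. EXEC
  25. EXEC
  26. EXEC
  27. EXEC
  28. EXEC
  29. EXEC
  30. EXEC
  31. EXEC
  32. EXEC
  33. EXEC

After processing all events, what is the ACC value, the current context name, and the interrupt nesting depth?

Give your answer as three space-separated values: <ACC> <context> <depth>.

Answer: 2 MAIN 0

Derivation:
Event 1 (EXEC): [MAIN] PC=0: INC 1 -> ACC=1
Event 2 (INT 0): INT 0 arrives: push (MAIN, PC=1), enter IRQ0 at PC=0 (depth now 1)
Event 3 (INT 0): INT 0 arrives: push (IRQ0, PC=0), enter IRQ0 at PC=0 (depth now 2)
Event 4 (EXEC): [IRQ0] PC=0: INC 1 -> ACC=2
Event 5 (EXEC): [IRQ0] PC=1: DEC 3 -> ACC=-1
Event 6 (EXEC): [IRQ0] PC=2: IRET -> resume IRQ0 at PC=0 (depth now 1)
Event 7 (INT 1): INT 1 arrives: push (IRQ0, PC=0), enter IRQ1 at PC=0 (depth now 2)
Event 8 (EXEC): [IRQ1] PC=0: DEC 1 -> ACC=-2
Event 9 (EXEC): [IRQ1] PC=1: INC 2 -> ACC=0
Event 10 (EXEC): [IRQ1] PC=2: INC 3 -> ACC=3
Event 11 (EXEC): [IRQ1] PC=3: IRET -> resume IRQ0 at PC=0 (depth now 1)
Event 12 (EXEC): [IRQ0] PC=0: INC 1 -> ACC=4
Event 13 (INT 1): INT 1 arrives: push (IRQ0, PC=1), enter IRQ1 at PC=0 (depth now 2)
Event 14 (EXEC): [IRQ1] PC=0: DEC 1 -> ACC=3
Event 15 (EXEC): [IRQ1] PC=1: INC 2 -> ACC=5
Event 16 (EXEC): [IRQ1] PC=2: INC 3 -> ACC=8
Event 17 (EXEC): [IRQ1] PC=3: IRET -> resume IRQ0 at PC=1 (depth now 1)
Event 18 (INT 0): INT 0 arrives: push (IRQ0, PC=1), enter IRQ0 at PC=0 (depth now 2)
Event 19 (EXEC): [IRQ0] PC=0: INC 1 -> ACC=9
Event 20 (EXEC): [IRQ0] PC=1: DEC 3 -> ACC=6
Event 21 (EXEC): [IRQ0] PC=2: IRET -> resume IRQ0 at PC=1 (depth now 1)
Event 22 (INT 0): INT 0 arrives: push (IRQ0, PC=1), enter IRQ0 at PC=0 (depth now 2)
Event 23 (EXEC): [IRQ0] PC=0: INC 1 -> ACC=7
Event 24 (EXEC): [IRQ0] PC=1: DEC 3 -> ACC=4
Event 25 (EXEC): [IRQ0] PC=2: IRET -> resume IRQ0 at PC=1 (depth now 1)
Event 26 (EXEC): [IRQ0] PC=1: DEC 3 -> ACC=1
Event 27 (EXEC): [IRQ0] PC=2: IRET -> resume MAIN at PC=1 (depth now 0)
Event 28 (EXEC): [MAIN] PC=1: DEC 1 -> ACC=0
Event 29 (EXEC): [MAIN] PC=2: DEC 5 -> ACC=-5
Event 30 (EXEC): [MAIN] PC=3: INC 5 -> ACC=0
Event 31 (EXEC): [MAIN] PC=4: INC 1 -> ACC=1
Event 32 (EXEC): [MAIN] PC=5: INC 1 -> ACC=2
Event 33 (EXEC): [MAIN] PC=6: HALT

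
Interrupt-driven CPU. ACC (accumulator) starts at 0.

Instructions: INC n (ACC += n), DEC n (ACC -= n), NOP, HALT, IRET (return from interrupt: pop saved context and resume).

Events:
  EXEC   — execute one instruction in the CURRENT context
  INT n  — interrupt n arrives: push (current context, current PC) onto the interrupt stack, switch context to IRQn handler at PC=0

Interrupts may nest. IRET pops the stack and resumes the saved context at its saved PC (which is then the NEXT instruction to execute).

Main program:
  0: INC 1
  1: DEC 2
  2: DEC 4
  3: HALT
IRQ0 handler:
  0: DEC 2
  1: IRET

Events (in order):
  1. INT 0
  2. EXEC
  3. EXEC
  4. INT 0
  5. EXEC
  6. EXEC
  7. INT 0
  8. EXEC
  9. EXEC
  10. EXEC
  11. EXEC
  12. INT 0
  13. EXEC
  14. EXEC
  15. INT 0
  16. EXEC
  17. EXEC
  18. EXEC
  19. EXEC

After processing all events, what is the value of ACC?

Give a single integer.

Event 1 (INT 0): INT 0 arrives: push (MAIN, PC=0), enter IRQ0 at PC=0 (depth now 1)
Event 2 (EXEC): [IRQ0] PC=0: DEC 2 -> ACC=-2
Event 3 (EXEC): [IRQ0] PC=1: IRET -> resume MAIN at PC=0 (depth now 0)
Event 4 (INT 0): INT 0 arrives: push (MAIN, PC=0), enter IRQ0 at PC=0 (depth now 1)
Event 5 (EXEC): [IRQ0] PC=0: DEC 2 -> ACC=-4
Event 6 (EXEC): [IRQ0] PC=1: IRET -> resume MAIN at PC=0 (depth now 0)
Event 7 (INT 0): INT 0 arrives: push (MAIN, PC=0), enter IRQ0 at PC=0 (depth now 1)
Event 8 (EXEC): [IRQ0] PC=0: DEC 2 -> ACC=-6
Event 9 (EXEC): [IRQ0] PC=1: IRET -> resume MAIN at PC=0 (depth now 0)
Event 10 (EXEC): [MAIN] PC=0: INC 1 -> ACC=-5
Event 11 (EXEC): [MAIN] PC=1: DEC 2 -> ACC=-7
Event 12 (INT 0): INT 0 arrives: push (MAIN, PC=2), enter IRQ0 at PC=0 (depth now 1)
Event 13 (EXEC): [IRQ0] PC=0: DEC 2 -> ACC=-9
Event 14 (EXEC): [IRQ0] PC=1: IRET -> resume MAIN at PC=2 (depth now 0)
Event 15 (INT 0): INT 0 arrives: push (MAIN, PC=2), enter IRQ0 at PC=0 (depth now 1)
Event 16 (EXEC): [IRQ0] PC=0: DEC 2 -> ACC=-11
Event 17 (EXEC): [IRQ0] PC=1: IRET -> resume MAIN at PC=2 (depth now 0)
Event 18 (EXEC): [MAIN] PC=2: DEC 4 -> ACC=-15
Event 19 (EXEC): [MAIN] PC=3: HALT

Answer: -15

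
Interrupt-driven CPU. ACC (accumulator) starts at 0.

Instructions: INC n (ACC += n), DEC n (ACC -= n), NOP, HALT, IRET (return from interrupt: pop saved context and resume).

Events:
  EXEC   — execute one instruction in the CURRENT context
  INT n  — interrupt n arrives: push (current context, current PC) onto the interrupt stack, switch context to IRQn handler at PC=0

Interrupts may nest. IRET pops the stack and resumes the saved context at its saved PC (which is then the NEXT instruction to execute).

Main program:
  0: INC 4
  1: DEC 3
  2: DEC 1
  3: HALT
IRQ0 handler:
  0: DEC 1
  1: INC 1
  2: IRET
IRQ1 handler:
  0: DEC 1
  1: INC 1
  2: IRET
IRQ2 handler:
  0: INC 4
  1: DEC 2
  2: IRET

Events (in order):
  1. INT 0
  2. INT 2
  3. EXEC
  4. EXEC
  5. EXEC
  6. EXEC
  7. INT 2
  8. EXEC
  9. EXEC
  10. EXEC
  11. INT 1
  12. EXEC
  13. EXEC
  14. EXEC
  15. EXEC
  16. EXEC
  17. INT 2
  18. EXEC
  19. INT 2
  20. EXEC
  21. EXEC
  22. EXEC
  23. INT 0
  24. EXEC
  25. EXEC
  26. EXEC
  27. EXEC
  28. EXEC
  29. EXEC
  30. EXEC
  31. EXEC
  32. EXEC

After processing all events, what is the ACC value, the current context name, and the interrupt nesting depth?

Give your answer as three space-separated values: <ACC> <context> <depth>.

Answer: 8 MAIN 0

Derivation:
Event 1 (INT 0): INT 0 arrives: push (MAIN, PC=0), enter IRQ0 at PC=0 (depth now 1)
Event 2 (INT 2): INT 2 arrives: push (IRQ0, PC=0), enter IRQ2 at PC=0 (depth now 2)
Event 3 (EXEC): [IRQ2] PC=0: INC 4 -> ACC=4
Event 4 (EXEC): [IRQ2] PC=1: DEC 2 -> ACC=2
Event 5 (EXEC): [IRQ2] PC=2: IRET -> resume IRQ0 at PC=0 (depth now 1)
Event 6 (EXEC): [IRQ0] PC=0: DEC 1 -> ACC=1
Event 7 (INT 2): INT 2 arrives: push (IRQ0, PC=1), enter IRQ2 at PC=0 (depth now 2)
Event 8 (EXEC): [IRQ2] PC=0: INC 4 -> ACC=5
Event 9 (EXEC): [IRQ2] PC=1: DEC 2 -> ACC=3
Event 10 (EXEC): [IRQ2] PC=2: IRET -> resume IRQ0 at PC=1 (depth now 1)
Event 11 (INT 1): INT 1 arrives: push (IRQ0, PC=1), enter IRQ1 at PC=0 (depth now 2)
Event 12 (EXEC): [IRQ1] PC=0: DEC 1 -> ACC=2
Event 13 (EXEC): [IRQ1] PC=1: INC 1 -> ACC=3
Event 14 (EXEC): [IRQ1] PC=2: IRET -> resume IRQ0 at PC=1 (depth now 1)
Event 15 (EXEC): [IRQ0] PC=1: INC 1 -> ACC=4
Event 16 (EXEC): [IRQ0] PC=2: IRET -> resume MAIN at PC=0 (depth now 0)
Event 17 (INT 2): INT 2 arrives: push (MAIN, PC=0), enter IRQ2 at PC=0 (depth now 1)
Event 18 (EXEC): [IRQ2] PC=0: INC 4 -> ACC=8
Event 19 (INT 2): INT 2 arrives: push (IRQ2, PC=1), enter IRQ2 at PC=0 (depth now 2)
Event 20 (EXEC): [IRQ2] PC=0: INC 4 -> ACC=12
Event 21 (EXEC): [IRQ2] PC=1: DEC 2 -> ACC=10
Event 22 (EXEC): [IRQ2] PC=2: IRET -> resume IRQ2 at PC=1 (depth now 1)
Event 23 (INT 0): INT 0 arrives: push (IRQ2, PC=1), enter IRQ0 at PC=0 (depth now 2)
Event 24 (EXEC): [IRQ0] PC=0: DEC 1 -> ACC=9
Event 25 (EXEC): [IRQ0] PC=1: INC 1 -> ACC=10
Event 26 (EXEC): [IRQ0] PC=2: IRET -> resume IRQ2 at PC=1 (depth now 1)
Event 27 (EXEC): [IRQ2] PC=1: DEC 2 -> ACC=8
Event 28 (EXEC): [IRQ2] PC=2: IRET -> resume MAIN at PC=0 (depth now 0)
Event 29 (EXEC): [MAIN] PC=0: INC 4 -> ACC=12
Event 30 (EXEC): [MAIN] PC=1: DEC 3 -> ACC=9
Event 31 (EXEC): [MAIN] PC=2: DEC 1 -> ACC=8
Event 32 (EXEC): [MAIN] PC=3: HALT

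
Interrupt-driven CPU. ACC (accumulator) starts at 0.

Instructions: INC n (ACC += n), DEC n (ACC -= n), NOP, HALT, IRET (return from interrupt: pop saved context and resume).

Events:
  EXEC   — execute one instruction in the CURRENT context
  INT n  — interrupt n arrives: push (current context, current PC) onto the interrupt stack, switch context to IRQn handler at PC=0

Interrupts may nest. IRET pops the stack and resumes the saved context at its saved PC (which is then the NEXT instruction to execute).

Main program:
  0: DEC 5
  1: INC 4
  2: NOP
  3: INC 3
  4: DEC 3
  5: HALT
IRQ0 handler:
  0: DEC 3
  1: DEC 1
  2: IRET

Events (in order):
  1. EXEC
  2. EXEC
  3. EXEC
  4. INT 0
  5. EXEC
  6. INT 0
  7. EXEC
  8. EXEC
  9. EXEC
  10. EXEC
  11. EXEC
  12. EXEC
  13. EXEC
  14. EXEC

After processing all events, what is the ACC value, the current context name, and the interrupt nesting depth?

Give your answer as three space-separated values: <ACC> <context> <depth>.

Event 1 (EXEC): [MAIN] PC=0: DEC 5 -> ACC=-5
Event 2 (EXEC): [MAIN] PC=1: INC 4 -> ACC=-1
Event 3 (EXEC): [MAIN] PC=2: NOP
Event 4 (INT 0): INT 0 arrives: push (MAIN, PC=3), enter IRQ0 at PC=0 (depth now 1)
Event 5 (EXEC): [IRQ0] PC=0: DEC 3 -> ACC=-4
Event 6 (INT 0): INT 0 arrives: push (IRQ0, PC=1), enter IRQ0 at PC=0 (depth now 2)
Event 7 (EXEC): [IRQ0] PC=0: DEC 3 -> ACC=-7
Event 8 (EXEC): [IRQ0] PC=1: DEC 1 -> ACC=-8
Event 9 (EXEC): [IRQ0] PC=2: IRET -> resume IRQ0 at PC=1 (depth now 1)
Event 10 (EXEC): [IRQ0] PC=1: DEC 1 -> ACC=-9
Event 11 (EXEC): [IRQ0] PC=2: IRET -> resume MAIN at PC=3 (depth now 0)
Event 12 (EXEC): [MAIN] PC=3: INC 3 -> ACC=-6
Event 13 (EXEC): [MAIN] PC=4: DEC 3 -> ACC=-9
Event 14 (EXEC): [MAIN] PC=5: HALT

Answer: -9 MAIN 0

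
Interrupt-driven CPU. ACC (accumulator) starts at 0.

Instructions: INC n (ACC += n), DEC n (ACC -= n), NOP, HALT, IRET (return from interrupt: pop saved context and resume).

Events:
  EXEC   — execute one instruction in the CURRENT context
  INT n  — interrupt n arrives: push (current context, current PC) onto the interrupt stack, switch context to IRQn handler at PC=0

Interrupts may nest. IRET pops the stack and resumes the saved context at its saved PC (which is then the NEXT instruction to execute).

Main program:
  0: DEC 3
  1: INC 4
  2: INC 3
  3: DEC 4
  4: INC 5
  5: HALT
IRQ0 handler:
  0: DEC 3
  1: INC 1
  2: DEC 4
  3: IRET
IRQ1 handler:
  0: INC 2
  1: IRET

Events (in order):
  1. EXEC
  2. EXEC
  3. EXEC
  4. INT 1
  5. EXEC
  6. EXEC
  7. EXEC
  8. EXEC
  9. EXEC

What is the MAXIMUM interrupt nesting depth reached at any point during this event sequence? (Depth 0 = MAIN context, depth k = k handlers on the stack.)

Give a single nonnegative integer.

Answer: 1

Derivation:
Event 1 (EXEC): [MAIN] PC=0: DEC 3 -> ACC=-3 [depth=0]
Event 2 (EXEC): [MAIN] PC=1: INC 4 -> ACC=1 [depth=0]
Event 3 (EXEC): [MAIN] PC=2: INC 3 -> ACC=4 [depth=0]
Event 4 (INT 1): INT 1 arrives: push (MAIN, PC=3), enter IRQ1 at PC=0 (depth now 1) [depth=1]
Event 5 (EXEC): [IRQ1] PC=0: INC 2 -> ACC=6 [depth=1]
Event 6 (EXEC): [IRQ1] PC=1: IRET -> resume MAIN at PC=3 (depth now 0) [depth=0]
Event 7 (EXEC): [MAIN] PC=3: DEC 4 -> ACC=2 [depth=0]
Event 8 (EXEC): [MAIN] PC=4: INC 5 -> ACC=7 [depth=0]
Event 9 (EXEC): [MAIN] PC=5: HALT [depth=0]
Max depth observed: 1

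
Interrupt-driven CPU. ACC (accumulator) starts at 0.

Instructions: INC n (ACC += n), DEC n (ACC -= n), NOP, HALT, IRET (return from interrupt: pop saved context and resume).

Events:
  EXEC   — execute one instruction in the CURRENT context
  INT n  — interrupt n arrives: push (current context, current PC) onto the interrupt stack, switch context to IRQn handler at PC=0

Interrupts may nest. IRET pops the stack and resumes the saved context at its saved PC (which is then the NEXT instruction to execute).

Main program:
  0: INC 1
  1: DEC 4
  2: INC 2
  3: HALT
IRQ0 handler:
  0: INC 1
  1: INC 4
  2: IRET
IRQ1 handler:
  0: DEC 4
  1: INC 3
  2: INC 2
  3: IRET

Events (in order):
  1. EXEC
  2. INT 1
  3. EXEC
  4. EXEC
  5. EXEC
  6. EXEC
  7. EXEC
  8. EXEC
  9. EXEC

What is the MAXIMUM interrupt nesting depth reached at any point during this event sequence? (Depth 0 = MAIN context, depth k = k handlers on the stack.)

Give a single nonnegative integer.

Answer: 1

Derivation:
Event 1 (EXEC): [MAIN] PC=0: INC 1 -> ACC=1 [depth=0]
Event 2 (INT 1): INT 1 arrives: push (MAIN, PC=1), enter IRQ1 at PC=0 (depth now 1) [depth=1]
Event 3 (EXEC): [IRQ1] PC=0: DEC 4 -> ACC=-3 [depth=1]
Event 4 (EXEC): [IRQ1] PC=1: INC 3 -> ACC=0 [depth=1]
Event 5 (EXEC): [IRQ1] PC=2: INC 2 -> ACC=2 [depth=1]
Event 6 (EXEC): [IRQ1] PC=3: IRET -> resume MAIN at PC=1 (depth now 0) [depth=0]
Event 7 (EXEC): [MAIN] PC=1: DEC 4 -> ACC=-2 [depth=0]
Event 8 (EXEC): [MAIN] PC=2: INC 2 -> ACC=0 [depth=0]
Event 9 (EXEC): [MAIN] PC=3: HALT [depth=0]
Max depth observed: 1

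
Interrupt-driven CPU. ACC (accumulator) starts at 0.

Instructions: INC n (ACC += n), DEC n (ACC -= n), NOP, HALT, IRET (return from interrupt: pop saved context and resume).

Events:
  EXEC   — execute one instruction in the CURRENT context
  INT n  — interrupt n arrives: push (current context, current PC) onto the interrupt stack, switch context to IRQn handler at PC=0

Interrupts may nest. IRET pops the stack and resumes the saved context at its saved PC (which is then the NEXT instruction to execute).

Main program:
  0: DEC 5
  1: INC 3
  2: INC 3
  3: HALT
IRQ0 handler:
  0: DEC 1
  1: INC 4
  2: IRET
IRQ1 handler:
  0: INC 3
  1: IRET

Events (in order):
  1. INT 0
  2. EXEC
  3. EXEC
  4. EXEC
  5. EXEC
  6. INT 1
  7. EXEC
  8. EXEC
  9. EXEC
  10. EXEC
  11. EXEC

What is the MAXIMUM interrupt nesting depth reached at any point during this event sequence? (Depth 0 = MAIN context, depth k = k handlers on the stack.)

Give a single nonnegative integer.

Event 1 (INT 0): INT 0 arrives: push (MAIN, PC=0), enter IRQ0 at PC=0 (depth now 1) [depth=1]
Event 2 (EXEC): [IRQ0] PC=0: DEC 1 -> ACC=-1 [depth=1]
Event 3 (EXEC): [IRQ0] PC=1: INC 4 -> ACC=3 [depth=1]
Event 4 (EXEC): [IRQ0] PC=2: IRET -> resume MAIN at PC=0 (depth now 0) [depth=0]
Event 5 (EXEC): [MAIN] PC=0: DEC 5 -> ACC=-2 [depth=0]
Event 6 (INT 1): INT 1 arrives: push (MAIN, PC=1), enter IRQ1 at PC=0 (depth now 1) [depth=1]
Event 7 (EXEC): [IRQ1] PC=0: INC 3 -> ACC=1 [depth=1]
Event 8 (EXEC): [IRQ1] PC=1: IRET -> resume MAIN at PC=1 (depth now 0) [depth=0]
Event 9 (EXEC): [MAIN] PC=1: INC 3 -> ACC=4 [depth=0]
Event 10 (EXEC): [MAIN] PC=2: INC 3 -> ACC=7 [depth=0]
Event 11 (EXEC): [MAIN] PC=3: HALT [depth=0]
Max depth observed: 1

Answer: 1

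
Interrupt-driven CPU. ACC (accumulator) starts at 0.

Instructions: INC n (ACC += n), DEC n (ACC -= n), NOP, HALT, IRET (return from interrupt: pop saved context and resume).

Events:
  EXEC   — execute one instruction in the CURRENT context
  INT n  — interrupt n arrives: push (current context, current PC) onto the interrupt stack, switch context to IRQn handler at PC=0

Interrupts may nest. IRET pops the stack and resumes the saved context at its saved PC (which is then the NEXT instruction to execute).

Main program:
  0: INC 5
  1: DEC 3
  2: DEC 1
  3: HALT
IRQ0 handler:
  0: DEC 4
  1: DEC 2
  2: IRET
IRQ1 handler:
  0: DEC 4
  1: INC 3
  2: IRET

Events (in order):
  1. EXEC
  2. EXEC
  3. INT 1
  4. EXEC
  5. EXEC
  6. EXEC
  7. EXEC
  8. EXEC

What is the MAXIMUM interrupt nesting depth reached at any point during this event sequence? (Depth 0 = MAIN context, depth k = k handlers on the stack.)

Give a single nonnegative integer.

Answer: 1

Derivation:
Event 1 (EXEC): [MAIN] PC=0: INC 5 -> ACC=5 [depth=0]
Event 2 (EXEC): [MAIN] PC=1: DEC 3 -> ACC=2 [depth=0]
Event 3 (INT 1): INT 1 arrives: push (MAIN, PC=2), enter IRQ1 at PC=0 (depth now 1) [depth=1]
Event 4 (EXEC): [IRQ1] PC=0: DEC 4 -> ACC=-2 [depth=1]
Event 5 (EXEC): [IRQ1] PC=1: INC 3 -> ACC=1 [depth=1]
Event 6 (EXEC): [IRQ1] PC=2: IRET -> resume MAIN at PC=2 (depth now 0) [depth=0]
Event 7 (EXEC): [MAIN] PC=2: DEC 1 -> ACC=0 [depth=0]
Event 8 (EXEC): [MAIN] PC=3: HALT [depth=0]
Max depth observed: 1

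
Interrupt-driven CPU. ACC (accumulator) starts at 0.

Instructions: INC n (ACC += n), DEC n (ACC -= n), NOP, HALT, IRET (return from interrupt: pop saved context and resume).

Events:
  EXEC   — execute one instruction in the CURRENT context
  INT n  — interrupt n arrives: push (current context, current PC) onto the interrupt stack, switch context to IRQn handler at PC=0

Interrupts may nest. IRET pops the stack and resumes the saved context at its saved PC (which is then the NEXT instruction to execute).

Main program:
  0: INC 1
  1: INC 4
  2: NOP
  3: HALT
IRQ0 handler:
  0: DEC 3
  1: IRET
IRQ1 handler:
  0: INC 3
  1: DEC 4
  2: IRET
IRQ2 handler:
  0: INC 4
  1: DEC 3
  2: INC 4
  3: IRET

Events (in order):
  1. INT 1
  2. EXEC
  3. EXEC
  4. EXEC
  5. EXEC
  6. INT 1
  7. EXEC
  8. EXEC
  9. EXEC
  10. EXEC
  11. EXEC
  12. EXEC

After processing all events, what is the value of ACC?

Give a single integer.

Event 1 (INT 1): INT 1 arrives: push (MAIN, PC=0), enter IRQ1 at PC=0 (depth now 1)
Event 2 (EXEC): [IRQ1] PC=0: INC 3 -> ACC=3
Event 3 (EXEC): [IRQ1] PC=1: DEC 4 -> ACC=-1
Event 4 (EXEC): [IRQ1] PC=2: IRET -> resume MAIN at PC=0 (depth now 0)
Event 5 (EXEC): [MAIN] PC=0: INC 1 -> ACC=0
Event 6 (INT 1): INT 1 arrives: push (MAIN, PC=1), enter IRQ1 at PC=0 (depth now 1)
Event 7 (EXEC): [IRQ1] PC=0: INC 3 -> ACC=3
Event 8 (EXEC): [IRQ1] PC=1: DEC 4 -> ACC=-1
Event 9 (EXEC): [IRQ1] PC=2: IRET -> resume MAIN at PC=1 (depth now 0)
Event 10 (EXEC): [MAIN] PC=1: INC 4 -> ACC=3
Event 11 (EXEC): [MAIN] PC=2: NOP
Event 12 (EXEC): [MAIN] PC=3: HALT

Answer: 3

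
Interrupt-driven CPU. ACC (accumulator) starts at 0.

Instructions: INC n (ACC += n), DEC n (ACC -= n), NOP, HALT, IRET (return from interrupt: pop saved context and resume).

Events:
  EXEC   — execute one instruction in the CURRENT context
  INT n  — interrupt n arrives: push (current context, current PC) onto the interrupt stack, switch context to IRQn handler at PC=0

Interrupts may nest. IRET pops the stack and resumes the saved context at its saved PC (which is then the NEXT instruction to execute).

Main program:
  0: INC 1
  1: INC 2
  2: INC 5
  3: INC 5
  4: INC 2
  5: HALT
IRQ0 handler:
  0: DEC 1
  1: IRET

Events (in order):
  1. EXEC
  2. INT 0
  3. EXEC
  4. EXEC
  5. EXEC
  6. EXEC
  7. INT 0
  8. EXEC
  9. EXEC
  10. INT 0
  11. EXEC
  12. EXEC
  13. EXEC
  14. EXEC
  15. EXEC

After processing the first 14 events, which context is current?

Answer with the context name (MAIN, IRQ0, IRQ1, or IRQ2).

Answer: MAIN

Derivation:
Event 1 (EXEC): [MAIN] PC=0: INC 1 -> ACC=1
Event 2 (INT 0): INT 0 arrives: push (MAIN, PC=1), enter IRQ0 at PC=0 (depth now 1)
Event 3 (EXEC): [IRQ0] PC=0: DEC 1 -> ACC=0
Event 4 (EXEC): [IRQ0] PC=1: IRET -> resume MAIN at PC=1 (depth now 0)
Event 5 (EXEC): [MAIN] PC=1: INC 2 -> ACC=2
Event 6 (EXEC): [MAIN] PC=2: INC 5 -> ACC=7
Event 7 (INT 0): INT 0 arrives: push (MAIN, PC=3), enter IRQ0 at PC=0 (depth now 1)
Event 8 (EXEC): [IRQ0] PC=0: DEC 1 -> ACC=6
Event 9 (EXEC): [IRQ0] PC=1: IRET -> resume MAIN at PC=3 (depth now 0)
Event 10 (INT 0): INT 0 arrives: push (MAIN, PC=3), enter IRQ0 at PC=0 (depth now 1)
Event 11 (EXEC): [IRQ0] PC=0: DEC 1 -> ACC=5
Event 12 (EXEC): [IRQ0] PC=1: IRET -> resume MAIN at PC=3 (depth now 0)
Event 13 (EXEC): [MAIN] PC=3: INC 5 -> ACC=10
Event 14 (EXEC): [MAIN] PC=4: INC 2 -> ACC=12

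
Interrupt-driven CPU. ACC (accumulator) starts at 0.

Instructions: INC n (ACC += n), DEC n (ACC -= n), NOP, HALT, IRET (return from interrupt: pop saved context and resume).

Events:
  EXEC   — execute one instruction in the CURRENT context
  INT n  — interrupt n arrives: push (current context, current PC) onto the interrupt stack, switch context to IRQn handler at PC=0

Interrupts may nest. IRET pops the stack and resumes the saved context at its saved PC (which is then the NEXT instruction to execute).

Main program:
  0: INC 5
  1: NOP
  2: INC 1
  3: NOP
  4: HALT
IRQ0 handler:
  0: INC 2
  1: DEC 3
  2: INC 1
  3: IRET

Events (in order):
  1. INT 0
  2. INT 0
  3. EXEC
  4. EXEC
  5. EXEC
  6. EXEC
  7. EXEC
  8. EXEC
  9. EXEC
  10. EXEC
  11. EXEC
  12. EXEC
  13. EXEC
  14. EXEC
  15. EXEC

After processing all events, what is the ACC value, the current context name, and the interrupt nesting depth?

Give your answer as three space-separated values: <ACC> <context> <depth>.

Event 1 (INT 0): INT 0 arrives: push (MAIN, PC=0), enter IRQ0 at PC=0 (depth now 1)
Event 2 (INT 0): INT 0 arrives: push (IRQ0, PC=0), enter IRQ0 at PC=0 (depth now 2)
Event 3 (EXEC): [IRQ0] PC=0: INC 2 -> ACC=2
Event 4 (EXEC): [IRQ0] PC=1: DEC 3 -> ACC=-1
Event 5 (EXEC): [IRQ0] PC=2: INC 1 -> ACC=0
Event 6 (EXEC): [IRQ0] PC=3: IRET -> resume IRQ0 at PC=0 (depth now 1)
Event 7 (EXEC): [IRQ0] PC=0: INC 2 -> ACC=2
Event 8 (EXEC): [IRQ0] PC=1: DEC 3 -> ACC=-1
Event 9 (EXEC): [IRQ0] PC=2: INC 1 -> ACC=0
Event 10 (EXEC): [IRQ0] PC=3: IRET -> resume MAIN at PC=0 (depth now 0)
Event 11 (EXEC): [MAIN] PC=0: INC 5 -> ACC=5
Event 12 (EXEC): [MAIN] PC=1: NOP
Event 13 (EXEC): [MAIN] PC=2: INC 1 -> ACC=6
Event 14 (EXEC): [MAIN] PC=3: NOP
Event 15 (EXEC): [MAIN] PC=4: HALT

Answer: 6 MAIN 0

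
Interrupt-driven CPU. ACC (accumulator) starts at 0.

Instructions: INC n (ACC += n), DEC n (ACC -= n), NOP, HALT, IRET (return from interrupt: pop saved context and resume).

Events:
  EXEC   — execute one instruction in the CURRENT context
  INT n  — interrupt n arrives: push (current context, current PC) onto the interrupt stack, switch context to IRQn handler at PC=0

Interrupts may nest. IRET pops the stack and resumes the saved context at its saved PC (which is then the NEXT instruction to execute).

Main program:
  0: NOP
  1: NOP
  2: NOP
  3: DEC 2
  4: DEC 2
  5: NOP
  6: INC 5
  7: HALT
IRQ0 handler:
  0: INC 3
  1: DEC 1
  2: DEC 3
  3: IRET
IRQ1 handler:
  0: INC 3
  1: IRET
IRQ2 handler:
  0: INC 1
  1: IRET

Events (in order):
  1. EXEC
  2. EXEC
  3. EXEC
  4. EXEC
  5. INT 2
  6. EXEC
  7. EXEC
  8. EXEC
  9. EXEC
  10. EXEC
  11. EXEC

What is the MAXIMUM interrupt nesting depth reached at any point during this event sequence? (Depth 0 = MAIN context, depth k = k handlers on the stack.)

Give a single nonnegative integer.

Event 1 (EXEC): [MAIN] PC=0: NOP [depth=0]
Event 2 (EXEC): [MAIN] PC=1: NOP [depth=0]
Event 3 (EXEC): [MAIN] PC=2: NOP [depth=0]
Event 4 (EXEC): [MAIN] PC=3: DEC 2 -> ACC=-2 [depth=0]
Event 5 (INT 2): INT 2 arrives: push (MAIN, PC=4), enter IRQ2 at PC=0 (depth now 1) [depth=1]
Event 6 (EXEC): [IRQ2] PC=0: INC 1 -> ACC=-1 [depth=1]
Event 7 (EXEC): [IRQ2] PC=1: IRET -> resume MAIN at PC=4 (depth now 0) [depth=0]
Event 8 (EXEC): [MAIN] PC=4: DEC 2 -> ACC=-3 [depth=0]
Event 9 (EXEC): [MAIN] PC=5: NOP [depth=0]
Event 10 (EXEC): [MAIN] PC=6: INC 5 -> ACC=2 [depth=0]
Event 11 (EXEC): [MAIN] PC=7: HALT [depth=0]
Max depth observed: 1

Answer: 1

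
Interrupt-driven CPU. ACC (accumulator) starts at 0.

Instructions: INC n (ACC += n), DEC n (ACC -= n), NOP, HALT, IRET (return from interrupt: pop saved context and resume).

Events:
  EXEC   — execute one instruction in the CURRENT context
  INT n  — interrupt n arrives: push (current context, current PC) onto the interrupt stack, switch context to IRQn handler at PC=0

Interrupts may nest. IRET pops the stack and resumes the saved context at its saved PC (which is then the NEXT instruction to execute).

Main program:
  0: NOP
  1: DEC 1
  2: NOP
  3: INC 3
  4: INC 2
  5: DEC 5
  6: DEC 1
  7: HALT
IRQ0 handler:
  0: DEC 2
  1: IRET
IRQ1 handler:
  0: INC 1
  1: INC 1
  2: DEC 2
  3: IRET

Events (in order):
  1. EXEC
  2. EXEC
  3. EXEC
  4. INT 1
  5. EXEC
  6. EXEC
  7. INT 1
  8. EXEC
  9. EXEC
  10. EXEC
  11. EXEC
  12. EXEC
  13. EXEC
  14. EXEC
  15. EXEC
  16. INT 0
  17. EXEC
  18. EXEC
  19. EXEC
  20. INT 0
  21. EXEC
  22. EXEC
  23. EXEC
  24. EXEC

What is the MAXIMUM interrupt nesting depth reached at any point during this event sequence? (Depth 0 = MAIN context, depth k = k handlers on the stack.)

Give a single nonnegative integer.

Event 1 (EXEC): [MAIN] PC=0: NOP [depth=0]
Event 2 (EXEC): [MAIN] PC=1: DEC 1 -> ACC=-1 [depth=0]
Event 3 (EXEC): [MAIN] PC=2: NOP [depth=0]
Event 4 (INT 1): INT 1 arrives: push (MAIN, PC=3), enter IRQ1 at PC=0 (depth now 1) [depth=1]
Event 5 (EXEC): [IRQ1] PC=0: INC 1 -> ACC=0 [depth=1]
Event 6 (EXEC): [IRQ1] PC=1: INC 1 -> ACC=1 [depth=1]
Event 7 (INT 1): INT 1 arrives: push (IRQ1, PC=2), enter IRQ1 at PC=0 (depth now 2) [depth=2]
Event 8 (EXEC): [IRQ1] PC=0: INC 1 -> ACC=2 [depth=2]
Event 9 (EXEC): [IRQ1] PC=1: INC 1 -> ACC=3 [depth=2]
Event 10 (EXEC): [IRQ1] PC=2: DEC 2 -> ACC=1 [depth=2]
Event 11 (EXEC): [IRQ1] PC=3: IRET -> resume IRQ1 at PC=2 (depth now 1) [depth=1]
Event 12 (EXEC): [IRQ1] PC=2: DEC 2 -> ACC=-1 [depth=1]
Event 13 (EXEC): [IRQ1] PC=3: IRET -> resume MAIN at PC=3 (depth now 0) [depth=0]
Event 14 (EXEC): [MAIN] PC=3: INC 3 -> ACC=2 [depth=0]
Event 15 (EXEC): [MAIN] PC=4: INC 2 -> ACC=4 [depth=0]
Event 16 (INT 0): INT 0 arrives: push (MAIN, PC=5), enter IRQ0 at PC=0 (depth now 1) [depth=1]
Event 17 (EXEC): [IRQ0] PC=0: DEC 2 -> ACC=2 [depth=1]
Event 18 (EXEC): [IRQ0] PC=1: IRET -> resume MAIN at PC=5 (depth now 0) [depth=0]
Event 19 (EXEC): [MAIN] PC=5: DEC 5 -> ACC=-3 [depth=0]
Event 20 (INT 0): INT 0 arrives: push (MAIN, PC=6), enter IRQ0 at PC=0 (depth now 1) [depth=1]
Event 21 (EXEC): [IRQ0] PC=0: DEC 2 -> ACC=-5 [depth=1]
Event 22 (EXEC): [IRQ0] PC=1: IRET -> resume MAIN at PC=6 (depth now 0) [depth=0]
Event 23 (EXEC): [MAIN] PC=6: DEC 1 -> ACC=-6 [depth=0]
Event 24 (EXEC): [MAIN] PC=7: HALT [depth=0]
Max depth observed: 2

Answer: 2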